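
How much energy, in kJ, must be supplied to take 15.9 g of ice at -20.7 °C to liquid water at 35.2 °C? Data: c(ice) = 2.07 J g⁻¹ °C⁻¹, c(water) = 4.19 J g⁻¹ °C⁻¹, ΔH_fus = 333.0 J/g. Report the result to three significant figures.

q = 8.32 kJ

q1 (heat ice -20.7→0.0 °C): 15.9 × 2.07 × 20.7 = 681 J
q2 (melt at 0 °C): 15.9 × 333.0 = 5295 J
q3 (heat water 0.0→35.2 °C): 15.9 × 4.19 × 35.2 = 2345 J
Total: 681 + 5295 + 2345 = 8321 J = 8.32 kJ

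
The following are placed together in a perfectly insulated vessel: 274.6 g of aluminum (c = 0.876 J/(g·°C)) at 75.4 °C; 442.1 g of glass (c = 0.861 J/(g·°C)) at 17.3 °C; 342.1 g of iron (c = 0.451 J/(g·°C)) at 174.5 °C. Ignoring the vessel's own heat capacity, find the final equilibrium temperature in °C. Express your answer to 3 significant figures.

T_f = 66.6 °C

Σ mᵢcᵢ(T − Tᵢ) = 0  ⇒  T = Σ mᵢcᵢTᵢ / Σ mᵢcᵢ
Σ mᵢcᵢ = 274.6×0.876 + 442.1×0.861 + 342.1×0.451 = 775.4848
Σ mᵢcᵢTᵢ = 240.5496×75.4 + 380.6481×17.3 + 154.2871×174.5 = 51646
T = 51646 / 775.4848 = 66.60 °C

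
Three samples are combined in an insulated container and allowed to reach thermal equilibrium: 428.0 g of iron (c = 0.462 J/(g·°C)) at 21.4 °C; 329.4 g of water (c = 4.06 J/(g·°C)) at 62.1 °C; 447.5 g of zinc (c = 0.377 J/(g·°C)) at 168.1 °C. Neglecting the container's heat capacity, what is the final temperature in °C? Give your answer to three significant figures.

T_f = 67.9 °C

Σ mᵢcᵢ(T − Tᵢ) = 0  ⇒  T = Σ mᵢcᵢTᵢ / Σ mᵢcᵢ
Σ mᵢcᵢ = 428.0×0.462 + 329.4×4.06 + 447.5×0.377 = 1703.8075
Σ mᵢcᵢTᵢ = 197.736×21.4 + 1337.364×62.1 + 168.7075×168.1 = 115640
T = 115640 / 1703.8075 = 67.87 °C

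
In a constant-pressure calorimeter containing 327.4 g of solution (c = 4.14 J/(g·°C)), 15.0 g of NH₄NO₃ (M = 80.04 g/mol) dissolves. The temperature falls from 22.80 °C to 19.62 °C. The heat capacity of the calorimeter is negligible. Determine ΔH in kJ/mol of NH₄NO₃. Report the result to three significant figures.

|ΔT| = |19.62 − 22.80| = 3.18 °C
|q_surr| = (327.4 × 4.14) × 3.18 = 1355.436 × 3.18 = 4310 J
n(NH₄NO₃) = 15.0 / 80.04 = 0.1874 mol
Temperature fell, so q_rxn = +|q_surr| = 4.310 kJ
ΔH = q_rxn / n = 23.00 kJ/mol

ΔH = 23.0 kJ/mol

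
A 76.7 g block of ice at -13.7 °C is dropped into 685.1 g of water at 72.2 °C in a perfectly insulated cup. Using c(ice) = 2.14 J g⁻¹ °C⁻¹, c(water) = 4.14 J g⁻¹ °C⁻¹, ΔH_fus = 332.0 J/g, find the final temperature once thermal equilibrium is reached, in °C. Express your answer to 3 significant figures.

Heat to bring ice to 0 °C and melt it: q₁ = 76.7×2.14×13.7 + 76.7×332.0 = 27713 J
Heat the water can supply cooling to 0 °C: 685.1×4.14×72.2 = 204782 J > q₁, so all ice melts.
Energy balance: 685.1×4.14×(72.2 − T) = 27713 + 76.7×4.14×(T − 0)
2836.314(72.2 − T) = 27713 + 317.538 T
204782 − 27713 = 3153.852 T
T = 177069 / 3153.852 = 56.14 °C

T_f = 56.1 °C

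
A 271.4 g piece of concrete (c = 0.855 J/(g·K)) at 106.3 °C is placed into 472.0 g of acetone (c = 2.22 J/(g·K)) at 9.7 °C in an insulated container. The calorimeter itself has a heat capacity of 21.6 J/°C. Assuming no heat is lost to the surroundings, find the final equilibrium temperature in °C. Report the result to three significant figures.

T_f = 26.9 °C

Heat lost by concrete = heat gained by acetone + calorimeter.
(271.4)(0.855)(106.3 − T) = [(472.0)(2.22) + 21.6](T − 9.7)
232.047 (106.3 − T) = 1069.44 (T − 9.7)
24667 − 232.047 T = 1069.44 T − 10374
35041 = 1301.487 T
T = 26.92 °C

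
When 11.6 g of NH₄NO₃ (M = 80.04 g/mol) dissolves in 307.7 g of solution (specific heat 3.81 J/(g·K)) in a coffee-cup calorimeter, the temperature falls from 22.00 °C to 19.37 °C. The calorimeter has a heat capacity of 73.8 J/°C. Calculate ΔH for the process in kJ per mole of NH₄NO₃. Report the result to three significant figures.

ΔH = 22.6 kJ/mol

|ΔT| = |19.37 − 22.00| = 2.63 °C
|q_surr| = (307.7 × 3.81 + 73.8) × 2.63 = 1246.137 × 2.63 = 3277 J
n(NH₄NO₃) = 11.6 / 80.04 = 0.1449 mol
Temperature fell, so q_rxn = +|q_surr| = 3.277 kJ
ΔH = q_rxn / n = 22.62 kJ/mol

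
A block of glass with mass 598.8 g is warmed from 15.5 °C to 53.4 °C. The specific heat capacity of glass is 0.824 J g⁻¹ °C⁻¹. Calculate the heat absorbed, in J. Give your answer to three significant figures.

q = 18700 J

q = m c ΔT = 598.8 × 0.824 × (53.4 − 15.5)
q = 598.8 × 0.824 × 37.9 = 18700 J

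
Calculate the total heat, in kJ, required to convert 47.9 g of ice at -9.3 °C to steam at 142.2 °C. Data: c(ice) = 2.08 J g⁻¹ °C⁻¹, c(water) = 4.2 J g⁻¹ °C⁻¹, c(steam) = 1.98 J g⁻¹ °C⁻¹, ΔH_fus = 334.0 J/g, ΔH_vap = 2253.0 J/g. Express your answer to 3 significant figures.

q1 (heat ice -9.3→0.0 °C): 47.9 × 2.08 × 9.3 = 927 J
q2 (melt at 0 °C): 47.9 × 334.0 = 15999 J
q3 (heat water 0.0→100.0 °C): 47.9 × 4.2 × 100.0 = 20118 J
q4 (vaporize at 100 °C): 47.9 × 2253.0 = 107919 J
q5 (heat steam 100.0→142.2 °C): 47.9 × 1.98 × 42.2 = 4002 J
Total: 927 + 15999 + 20118 + 107919 + 4002 = 148965 J = 149 kJ

q = 149 kJ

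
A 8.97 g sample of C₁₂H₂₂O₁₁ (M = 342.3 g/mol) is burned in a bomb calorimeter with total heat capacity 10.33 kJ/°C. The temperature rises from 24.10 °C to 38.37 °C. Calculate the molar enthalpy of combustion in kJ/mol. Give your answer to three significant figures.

ΔH = -5630 kJ/mol

ΔT = 38.37 − 24.10 = 14.27 °C
q_cal = C_cal × ΔT = 10.33 × 14.27 = 147.4091 kJ
n = 8.97 / 342.3 = 0.026205 mol
q_rxn = −q_cal = -147.4091 kJ
ΔH = -147.4091 / 0.026205 = -5625 kJ/mol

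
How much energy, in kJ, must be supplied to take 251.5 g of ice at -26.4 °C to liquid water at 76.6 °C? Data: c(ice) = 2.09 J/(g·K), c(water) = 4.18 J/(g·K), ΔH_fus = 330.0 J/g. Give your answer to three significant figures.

q1 (heat ice -26.4→0.0 °C): 251.5 × 2.09 × 26.4 = 13877 J
q2 (melt at 0 °C): 251.5 × 330.0 = 82995 J
q3 (heat water 0.0→76.6 °C): 251.5 × 4.18 × 76.6 = 80527 J
Total: 13877 + 82995 + 80527 = 177399 J = 177 kJ

q = 177 kJ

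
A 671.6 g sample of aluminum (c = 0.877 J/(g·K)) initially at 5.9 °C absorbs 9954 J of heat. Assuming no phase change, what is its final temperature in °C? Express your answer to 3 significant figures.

T_f = 22.8 °C

ΔT = q / (m c) = 9954 / (671.6 × 0.877) = 16.90 °C
T_f = 5.9 + 16.90 = 22.80 °C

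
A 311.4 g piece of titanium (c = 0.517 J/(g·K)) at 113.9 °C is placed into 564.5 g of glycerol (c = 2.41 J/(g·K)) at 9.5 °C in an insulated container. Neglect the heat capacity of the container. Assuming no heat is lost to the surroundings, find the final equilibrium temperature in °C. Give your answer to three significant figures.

Heat lost by titanium = heat gained by glycerol.
(311.4)(0.517)(113.9 − T) = (564.5)(2.41)(T − 9.5)
160.9938 (113.9 − T) = 1360.445 (T − 9.5)
18337 − 160.9938 T = 1360.445 T − 12924
31261 = 1521.4388 T
T = 20.547 °C

T_f = 20.5 °C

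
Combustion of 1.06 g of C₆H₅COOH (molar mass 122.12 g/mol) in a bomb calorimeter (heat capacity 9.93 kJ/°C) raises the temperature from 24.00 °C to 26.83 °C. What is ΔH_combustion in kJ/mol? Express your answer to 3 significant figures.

ΔT = 26.83 − 24.00 = 2.83 °C
q_cal = C_cal × ΔT = 9.93 × 2.83 = 28.1019 kJ
n = 1.06 / 122.12 = 0.008680 mol
q_rxn = −q_cal = -28.1019 kJ
ΔH = -28.1019 / 0.008680 = -3238 kJ/mol

ΔH = -3240 kJ/mol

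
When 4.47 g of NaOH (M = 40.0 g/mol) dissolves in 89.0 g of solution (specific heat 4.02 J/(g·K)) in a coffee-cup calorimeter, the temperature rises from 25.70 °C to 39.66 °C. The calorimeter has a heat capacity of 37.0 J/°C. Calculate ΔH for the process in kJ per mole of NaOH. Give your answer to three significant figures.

ΔH = -49.3 kJ/mol

|ΔT| = |39.66 − 25.70| = 13.96 °C
|q_surr| = (89.0 × 4.02 + 37.0) × 13.96 = 394.78 × 13.96 = 5511 J
n(NaOH) = 4.47 / 40.0 = 0.1118 mol
Temperature rose, so q_rxn = −|q_surr| = -5.511 kJ
ΔH = q_rxn / n = -49.29 kJ/mol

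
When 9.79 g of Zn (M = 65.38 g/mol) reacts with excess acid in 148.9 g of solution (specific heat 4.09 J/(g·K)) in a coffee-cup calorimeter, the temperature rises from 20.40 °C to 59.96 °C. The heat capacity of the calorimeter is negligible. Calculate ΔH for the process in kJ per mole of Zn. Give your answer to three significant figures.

|ΔT| = |59.96 − 20.40| = 39.56 °C
|q_surr| = (148.9 × 4.09) × 39.56 = 609.001 × 39.56 = 24090 J
n(Zn) = 9.79 / 65.38 = 0.1497 mol
Temperature rose, so q_rxn = −|q_surr| = -24.09 kJ
ΔH = q_rxn / n = -160.9 kJ/mol

ΔH = -161 kJ/mol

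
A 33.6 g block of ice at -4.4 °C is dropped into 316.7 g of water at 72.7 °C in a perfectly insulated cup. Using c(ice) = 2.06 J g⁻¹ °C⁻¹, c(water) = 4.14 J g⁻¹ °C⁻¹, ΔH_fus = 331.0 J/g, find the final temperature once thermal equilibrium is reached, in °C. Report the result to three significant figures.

T_f = 57.8 °C

Heat to bring ice to 0 °C and melt it: q₁ = 33.6×2.06×4.4 + 33.6×331.0 = 11426 J
Heat the water can supply cooling to 0 °C: 316.7×4.14×72.7 = 95319.7 J > q₁, so all ice melts.
Energy balance: 316.7×4.14×(72.7 − T) = 11426 + 33.6×4.14×(T − 0)
1311.138(72.7 − T) = 11426 + 139.104 T
95319.7 − 11426 = 1450.242 T
T = 83893.7 / 1450.242 = 57.848 °C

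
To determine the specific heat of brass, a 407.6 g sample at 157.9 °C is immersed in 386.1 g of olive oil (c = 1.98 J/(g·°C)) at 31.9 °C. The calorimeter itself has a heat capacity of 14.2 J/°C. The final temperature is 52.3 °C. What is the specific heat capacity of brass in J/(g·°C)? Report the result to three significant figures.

q_gained = (386.1 × 1.98 + 14.2) × (52.3 − 31.9) = 15890 J
q_lost = 407.6 × c × (157.9 − 52.3) = 43042.56 c
Set equal: c = 15890 / 43042.56 = 0.369 J/(g·°C)

c = 0.369 J/(g·°C)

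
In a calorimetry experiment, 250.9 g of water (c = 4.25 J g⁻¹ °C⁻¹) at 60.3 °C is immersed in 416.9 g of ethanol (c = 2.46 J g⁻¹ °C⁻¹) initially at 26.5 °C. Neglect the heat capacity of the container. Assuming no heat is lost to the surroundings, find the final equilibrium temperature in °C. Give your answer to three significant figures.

Heat lost by water = heat gained by ethanol.
(250.9)(4.25)(60.3 − T) = (416.9)(2.46)(T − 26.5)
1066.325 (60.3 − T) = 1025.574 (T − 26.5)
64299 − 1066.325 T = 1025.574 T − 27178
91477 = 2091.899 T
T = 43.73 °C

T_f = 43.7 °C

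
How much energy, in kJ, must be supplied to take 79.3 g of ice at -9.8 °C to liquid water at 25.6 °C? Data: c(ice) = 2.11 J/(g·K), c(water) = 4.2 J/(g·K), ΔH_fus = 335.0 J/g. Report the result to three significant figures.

q1 (heat ice -9.8→0.0 °C): 79.3 × 2.11 × 9.8 = 1640 J
q2 (melt at 0 °C): 79.3 × 335.0 = 26566 J
q3 (heat water 0.0→25.6 °C): 79.3 × 4.2 × 25.6 = 8526 J
Total: 1640 + 26566 + 8526 = 36732 J = 36.7 kJ

q = 36.7 kJ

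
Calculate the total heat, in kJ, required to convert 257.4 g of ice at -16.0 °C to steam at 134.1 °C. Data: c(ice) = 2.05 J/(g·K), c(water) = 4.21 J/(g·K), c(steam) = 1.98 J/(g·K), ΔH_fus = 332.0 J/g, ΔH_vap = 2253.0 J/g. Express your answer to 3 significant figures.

q1 (heat ice -16.0→0.0 °C): 257.4 × 2.05 × 16.0 = 8443 J
q2 (melt at 0 °C): 257.4 × 332.0 = 85457 J
q3 (heat water 0.0→100.0 °C): 257.4 × 4.21 × 100.0 = 108365 J
q4 (vaporize at 100 °C): 257.4 × 2253.0 = 579922 J
q5 (heat steam 100.0→134.1 °C): 257.4 × 1.98 × 34.1 = 17379 J
Total: 8443 + 85457 + 108365 + 579922 + 17379 = 799566 J = 800 kJ

q = 800 kJ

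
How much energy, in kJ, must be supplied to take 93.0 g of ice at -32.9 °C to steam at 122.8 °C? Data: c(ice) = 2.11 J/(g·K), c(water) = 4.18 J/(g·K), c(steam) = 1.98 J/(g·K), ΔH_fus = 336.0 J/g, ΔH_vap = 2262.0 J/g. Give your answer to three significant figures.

q1 (heat ice -32.9→0.0 °C): 93.0 × 2.11 × 32.9 = 6456 J
q2 (melt at 0 °C): 93.0 × 336.0 = 31248 J
q3 (heat water 0.0→100.0 °C): 93.0 × 4.18 × 100.0 = 38874 J
q4 (vaporize at 100 °C): 93.0 × 2262.0 = 210366 J
q5 (heat steam 100.0→122.8 °C): 93.0 × 1.98 × 22.8 = 4198 J
Total: 6456 + 31248 + 38874 + 210366 + 4198 = 291142 J = 291 kJ

q = 291 kJ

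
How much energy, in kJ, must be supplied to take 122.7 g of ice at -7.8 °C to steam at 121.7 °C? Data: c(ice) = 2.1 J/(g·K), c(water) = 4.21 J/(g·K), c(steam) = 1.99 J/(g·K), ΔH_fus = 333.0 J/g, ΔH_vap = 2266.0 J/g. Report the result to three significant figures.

q = 378 kJ

q1 (heat ice -7.8→0.0 °C): 122.7 × 2.1 × 7.8 = 2010 J
q2 (melt at 0 °C): 122.7 × 333.0 = 40859 J
q3 (heat water 0.0→100.0 °C): 122.7 × 4.21 × 100.0 = 51657 J
q4 (vaporize at 100 °C): 122.7 × 2266.0 = 278038 J
q5 (heat steam 100.0→121.7 °C): 122.7 × 1.99 × 21.7 = 5299 J
Total: 2010 + 40859 + 51657 + 278038 + 5299 = 377863 J = 378 kJ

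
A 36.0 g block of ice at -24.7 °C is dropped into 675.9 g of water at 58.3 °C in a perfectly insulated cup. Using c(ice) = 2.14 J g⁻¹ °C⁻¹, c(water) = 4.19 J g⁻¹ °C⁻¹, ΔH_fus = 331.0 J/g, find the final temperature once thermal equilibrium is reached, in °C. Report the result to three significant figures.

Heat to bring ice to 0 °C and melt it: q₁ = 36.0×2.14×24.7 + 36.0×331.0 = 13819 J
Heat the water can supply cooling to 0 °C: 675.9×4.19×58.3 = 165107 J > q₁, so all ice melts.
Energy balance: 675.9×4.19×(58.3 − T) = 13819 + 36.0×4.19×(T − 0)
2832.021(58.3 − T) = 13819 + 150.84 T
165107 − 13819 = 2982.861 T
T = 151288 / 2982.861 = 50.72 °C

T_f = 50.7 °C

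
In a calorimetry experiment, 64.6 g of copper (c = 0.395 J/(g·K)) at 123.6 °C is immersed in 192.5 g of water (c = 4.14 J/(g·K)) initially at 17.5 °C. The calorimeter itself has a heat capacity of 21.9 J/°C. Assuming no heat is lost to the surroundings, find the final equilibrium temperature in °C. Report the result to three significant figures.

T_f = 20.7 °C

Heat lost by copper = heat gained by water + calorimeter.
(64.6)(0.395)(123.6 − T) = [(192.5)(4.14) + 21.9](T − 17.5)
25.517 (123.6 − T) = 818.85 (T − 17.5)
3153.9 − 25.517 T = 818.85 T − 14330
17483.9 = 844.367 T
T = 20.71 °C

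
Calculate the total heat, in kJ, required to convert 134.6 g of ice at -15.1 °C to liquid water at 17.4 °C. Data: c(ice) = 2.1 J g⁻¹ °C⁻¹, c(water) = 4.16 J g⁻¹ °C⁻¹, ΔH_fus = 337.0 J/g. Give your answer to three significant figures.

q1 (heat ice -15.1→0.0 °C): 134.6 × 2.1 × 15.1 = 4268 J
q2 (melt at 0 °C): 134.6 × 337.0 = 45360 J
q3 (heat water 0.0→17.4 °C): 134.6 × 4.16 × 17.4 = 9743 J
Total: 4268 + 45360 + 9743 = 59371 J = 59.4 kJ

q = 59.4 kJ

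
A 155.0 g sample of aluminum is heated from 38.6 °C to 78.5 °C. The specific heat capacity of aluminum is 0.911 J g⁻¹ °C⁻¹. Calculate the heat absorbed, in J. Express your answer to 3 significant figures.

q = m c ΔT = 155.0 × 0.911 × (78.5 − 38.6)
q = 155.0 × 0.911 × 39.9 = 5634 J

q = 5630 J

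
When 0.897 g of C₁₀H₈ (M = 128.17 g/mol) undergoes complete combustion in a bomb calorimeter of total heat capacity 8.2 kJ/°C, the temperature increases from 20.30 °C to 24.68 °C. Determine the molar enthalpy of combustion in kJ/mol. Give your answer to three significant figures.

ΔT = 24.68 − 20.30 = 4.38 °C
q_cal = C_cal × ΔT = 8.2 × 4.38 = 35.916 kJ
n = 0.897 / 128.17 = 0.006999 mol
q_rxn = −q_cal = -35.916 kJ
ΔH = -35.916 / 0.006999 = -5132 kJ/mol

ΔH = -5130 kJ/mol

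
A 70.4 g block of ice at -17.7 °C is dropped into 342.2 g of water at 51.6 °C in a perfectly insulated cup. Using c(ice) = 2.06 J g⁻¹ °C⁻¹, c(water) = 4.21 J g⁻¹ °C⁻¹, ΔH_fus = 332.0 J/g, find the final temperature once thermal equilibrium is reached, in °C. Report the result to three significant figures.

Heat to bring ice to 0 °C and melt it: q₁ = 70.4×2.06×17.7 + 70.4×332.0 = 25940 J
Heat the water can supply cooling to 0 °C: 342.2×4.21×51.6 = 74338.2 J > q₁, so all ice melts.
Energy balance: 342.2×4.21×(51.6 − T) = 25940 + 70.4×4.21×(T − 0)
1440.662(51.6 − T) = 25940 + 296.384 T
74338.2 − 25940 = 1737.046 T
T = 48398.2 / 1737.046 = 27.86 °C

T_f = 27.9 °C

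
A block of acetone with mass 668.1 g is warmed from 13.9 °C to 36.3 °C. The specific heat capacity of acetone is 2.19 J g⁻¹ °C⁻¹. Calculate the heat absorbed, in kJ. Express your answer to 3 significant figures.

q = 32.8 kJ

q = m c ΔT = 668.1 × 2.19 × (36.3 − 13.9)
q = 668.1 × 2.19 × 22.4 = 32770 J = 32.8 kJ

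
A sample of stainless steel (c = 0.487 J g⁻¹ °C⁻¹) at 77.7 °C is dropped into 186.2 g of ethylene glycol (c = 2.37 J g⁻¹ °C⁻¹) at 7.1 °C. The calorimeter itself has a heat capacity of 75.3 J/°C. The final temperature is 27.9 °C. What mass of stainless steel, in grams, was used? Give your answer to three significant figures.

q_gained = (186.2 × 2.37 + 75.3) × (27.9 − 7.1) = 10750 J
q_lost = m × 0.487 × (77.7 − 27.9) = 24.2526 m
m = 10750 / 24.2526 = 443 g

m = 443 g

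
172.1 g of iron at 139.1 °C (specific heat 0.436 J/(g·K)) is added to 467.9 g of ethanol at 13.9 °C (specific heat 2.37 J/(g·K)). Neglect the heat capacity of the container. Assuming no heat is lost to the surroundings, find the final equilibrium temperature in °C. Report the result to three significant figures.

Heat lost by iron = heat gained by ethanol.
(172.1)(0.436)(139.1 − T) = (467.9)(2.37)(T − 13.9)
75.0356 (139.1 − T) = 1108.923 (T − 13.9)
10437 − 75.0356 T = 1108.923 T − 15414
25851 = 1183.9586 T
T = 21.83 °C

T_f = 21.8 °C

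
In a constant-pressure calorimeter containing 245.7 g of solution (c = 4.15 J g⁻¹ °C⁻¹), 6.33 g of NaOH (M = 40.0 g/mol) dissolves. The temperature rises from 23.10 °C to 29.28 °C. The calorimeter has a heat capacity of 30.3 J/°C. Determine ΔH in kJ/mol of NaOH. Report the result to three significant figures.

|ΔT| = |29.28 − 23.10| = 6.18 °C
|q_surr| = (245.7 × 4.15 + 30.3) × 6.18 = 1049.955 × 6.18 = 6489 J
n(NaOH) = 6.33 / 40.0 = 0.1583 mol
Temperature rose, so q_rxn = −|q_surr| = -6.489 kJ
ΔH = q_rxn / n = -40.99 kJ/mol

ΔH = -41.0 kJ/mol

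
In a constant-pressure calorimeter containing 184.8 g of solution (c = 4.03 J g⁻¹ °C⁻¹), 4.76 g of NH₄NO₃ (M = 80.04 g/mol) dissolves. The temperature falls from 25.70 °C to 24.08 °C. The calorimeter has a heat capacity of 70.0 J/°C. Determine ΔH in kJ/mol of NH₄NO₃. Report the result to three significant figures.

ΔH = 22.2 kJ/mol

|ΔT| = |24.08 − 25.70| = 1.62 °C
|q_surr| = (184.8 × 4.03 + 70.0) × 1.62 = 814.744 × 1.62 = 1320 J
n(NH₄NO₃) = 4.76 / 80.04 = 0.05947 mol
Temperature fell, so q_rxn = +|q_surr| = 1.320 kJ
ΔH = q_rxn / n = 22.20 kJ/mol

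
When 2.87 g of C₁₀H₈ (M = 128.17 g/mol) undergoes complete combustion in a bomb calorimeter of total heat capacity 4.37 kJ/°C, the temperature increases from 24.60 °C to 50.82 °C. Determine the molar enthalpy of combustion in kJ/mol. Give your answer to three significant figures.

ΔT = 50.82 − 24.60 = 26.22 °C
q_cal = C_cal × ΔT = 4.37 × 26.22 = 114.5814 kJ
n = 2.87 / 128.17 = 0.02239 mol
q_rxn = −q_cal = -114.5814 kJ
ΔH = -114.5814 / 0.02239 = -5118 kJ/mol

ΔH = -5120 kJ/mol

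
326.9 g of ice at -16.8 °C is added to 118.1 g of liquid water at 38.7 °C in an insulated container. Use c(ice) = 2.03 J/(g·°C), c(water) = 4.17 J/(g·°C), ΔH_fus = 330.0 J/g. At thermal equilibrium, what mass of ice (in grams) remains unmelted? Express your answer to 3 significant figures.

m_ice remaining = 303 g

Heat to warm all ice to 0 °C: 326.9×2.03×16.8 = 11149 J
Heat released by water cooling to 0 °C: 118.1×4.17×38.7 = 19059 J
19059 J < 11149 + 326.9×330.0 = 119026 J, so not all ice melts; final T = 0 °C.
Heat left for melting: 19059 − 11149 = 7910 J
Mass melted = 7910 / 330.0 = 23.97 g
Ice remaining = 326.9 − 23.97 = 302.93 g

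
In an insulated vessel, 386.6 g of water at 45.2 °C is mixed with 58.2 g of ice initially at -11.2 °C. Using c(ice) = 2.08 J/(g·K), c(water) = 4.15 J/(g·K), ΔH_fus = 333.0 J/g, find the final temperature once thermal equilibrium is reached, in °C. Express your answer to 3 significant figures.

T_f = 28.1 °C

Heat to bring ice to 0 °C and melt it: q₁ = 58.2×2.08×11.2 + 58.2×333.0 = 20736 J
Heat the water can supply cooling to 0 °C: 386.6×4.15×45.2 = 72518.4 J > q₁, so all ice melts.
Energy balance: 386.6×4.15×(45.2 − T) = 20736 + 58.2×4.15×(T − 0)
1604.39(45.2 − T) = 20736 + 241.53 T
72518.4 − 20736 = 1845.92 T
T = 51782.4 / 1845.92 = 28.05 °C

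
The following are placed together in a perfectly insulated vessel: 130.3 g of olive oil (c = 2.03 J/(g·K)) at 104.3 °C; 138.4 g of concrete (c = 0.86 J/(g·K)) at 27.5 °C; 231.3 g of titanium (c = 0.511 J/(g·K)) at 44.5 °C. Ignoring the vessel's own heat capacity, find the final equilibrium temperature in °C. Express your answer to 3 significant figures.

Σ mᵢcᵢ(T − Tᵢ) = 0  ⇒  T = Σ mᵢcᵢTᵢ / Σ mᵢcᵢ
Σ mᵢcᵢ = 130.3×2.03 + 138.4×0.86 + 231.3×0.511 = 501.7273
Σ mᵢcᵢTᵢ = 264.509×104.3 + 119.024×27.5 + 118.1943×44.5 = 36121
T = 36121 / 501.7273 = 71.99 °C

T_f = 72.0 °C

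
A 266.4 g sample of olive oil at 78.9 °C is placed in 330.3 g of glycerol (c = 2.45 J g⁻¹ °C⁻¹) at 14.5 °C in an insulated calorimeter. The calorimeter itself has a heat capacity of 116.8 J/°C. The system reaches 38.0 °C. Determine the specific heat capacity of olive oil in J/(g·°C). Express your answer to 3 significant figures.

c = 2.00 J/(g·°C)

q_gained = (330.3 × 2.45 + 116.8) × (38.0 − 14.5) = 21760 J
q_lost = 266.4 × c × (78.9 − 38.0) = 10895.76 c
Set equal: c = 21760 / 10895.76 = 2.00 J/(g·°C)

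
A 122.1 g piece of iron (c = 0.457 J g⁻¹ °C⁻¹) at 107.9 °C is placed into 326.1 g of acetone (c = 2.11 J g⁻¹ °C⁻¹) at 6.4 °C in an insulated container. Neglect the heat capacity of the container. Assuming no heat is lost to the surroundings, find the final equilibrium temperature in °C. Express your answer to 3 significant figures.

T_f = 14.0 °C

Heat lost by iron = heat gained by acetone.
(122.1)(0.457)(107.9 − T) = (326.1)(2.11)(T − 6.4)
55.7997 (107.9 − T) = 688.071 (T − 6.4)
6020.8 − 55.7997 T = 688.071 T − 4403.7
10424.5 = 743.8707 T
T = 14.01 °C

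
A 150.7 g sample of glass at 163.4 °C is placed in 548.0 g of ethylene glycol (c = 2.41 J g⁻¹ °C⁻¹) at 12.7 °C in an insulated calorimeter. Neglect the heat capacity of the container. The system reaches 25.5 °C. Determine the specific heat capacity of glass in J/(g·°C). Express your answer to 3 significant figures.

q_gained = (548.0 × 2.41) × (25.5 − 12.7) = 16900 J
q_lost = 150.7 × c × (163.4 − 25.5) = 20781.53 c
Set equal: c = 16900 / 20781.53 = 0.813 J/(g·°C)

c = 0.813 J/(g·°C)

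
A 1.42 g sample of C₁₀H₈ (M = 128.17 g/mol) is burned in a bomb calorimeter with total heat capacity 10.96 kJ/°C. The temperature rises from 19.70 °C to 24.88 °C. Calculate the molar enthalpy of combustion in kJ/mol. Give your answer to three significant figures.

ΔH = -5120 kJ/mol

ΔT = 24.88 − 19.70 = 5.18 °C
q_cal = C_cal × ΔT = 10.96 × 5.18 = 56.7728 kJ
n = 1.42 / 128.17 = 0.01108 mol
q_rxn = −q_cal = -56.7728 kJ
ΔH = -56.7728 / 0.01108 = -5124 kJ/mol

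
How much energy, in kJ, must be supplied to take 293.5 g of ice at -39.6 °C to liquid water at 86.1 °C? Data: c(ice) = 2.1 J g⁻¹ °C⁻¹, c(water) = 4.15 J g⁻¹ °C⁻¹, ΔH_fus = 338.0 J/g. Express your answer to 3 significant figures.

q = 228 kJ

q1 (heat ice -39.6→0.0 °C): 293.5 × 2.1 × 39.6 = 24407 J
q2 (melt at 0 °C): 293.5 × 338.0 = 99203 J
q3 (heat water 0.0→86.1 °C): 293.5 × 4.15 × 86.1 = 104872 J
Total: 24407 + 99203 + 104872 = 228482 J = 228 kJ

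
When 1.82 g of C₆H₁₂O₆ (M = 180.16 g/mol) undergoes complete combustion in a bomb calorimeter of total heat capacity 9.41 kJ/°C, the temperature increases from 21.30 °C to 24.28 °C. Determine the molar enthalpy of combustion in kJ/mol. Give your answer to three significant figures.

ΔH = -2780 kJ/mol

ΔT = 24.28 − 21.30 = 2.98 °C
q_cal = C_cal × ΔT = 9.41 × 2.98 = 28.0418 kJ
n = 1.82 / 180.16 = 0.01010 mol
q_rxn = −q_cal = -28.0418 kJ
ΔH = -28.0418 / 0.01010 = -2776 kJ/mol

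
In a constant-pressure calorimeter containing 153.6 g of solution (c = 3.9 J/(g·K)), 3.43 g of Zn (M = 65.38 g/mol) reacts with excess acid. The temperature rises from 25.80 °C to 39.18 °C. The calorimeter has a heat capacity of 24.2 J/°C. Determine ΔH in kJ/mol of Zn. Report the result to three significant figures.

|ΔT| = |39.18 − 25.80| = 13.38 °C
|q_surr| = (153.6 × 3.9 + 24.2) × 13.38 = 623.24 × 13.38 = 8339 J
n(Zn) = 3.43 / 65.38 = 0.05246 mol
Temperature rose, so q_rxn = −|q_surr| = -8.339 kJ
ΔH = q_rxn / n = -159.0 kJ/mol

ΔH = -159 kJ/mol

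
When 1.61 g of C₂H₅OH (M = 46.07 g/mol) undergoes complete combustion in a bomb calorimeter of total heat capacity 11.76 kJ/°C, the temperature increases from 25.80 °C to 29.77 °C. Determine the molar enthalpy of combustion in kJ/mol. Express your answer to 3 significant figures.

ΔH = -1340 kJ/mol

ΔT = 29.77 − 25.80 = 3.97 °C
q_cal = C_cal × ΔT = 11.76 × 3.97 = 46.6872 kJ
n = 1.61 / 46.07 = 0.03495 mol
q_rxn = −q_cal = -46.6872 kJ
ΔH = -46.6872 / 0.03495 = -1336 kJ/mol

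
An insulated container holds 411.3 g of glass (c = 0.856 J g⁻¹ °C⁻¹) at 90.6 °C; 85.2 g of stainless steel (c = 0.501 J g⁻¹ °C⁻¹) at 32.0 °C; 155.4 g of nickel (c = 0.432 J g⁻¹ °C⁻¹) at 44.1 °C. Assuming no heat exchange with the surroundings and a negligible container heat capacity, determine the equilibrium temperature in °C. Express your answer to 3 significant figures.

T_f = 78.4 °C

Σ mᵢcᵢ(T − Tᵢ) = 0  ⇒  T = Σ mᵢcᵢTᵢ / Σ mᵢcᵢ
Σ mᵢcᵢ = 411.3×0.856 + 85.2×0.501 + 155.4×0.432 = 461.8908
Σ mᵢcᵢTᵢ = 352.0728×90.6 + 42.6852×32.0 + 67.1328×44.1 = 36224
T = 36224 / 461.8908 = 78.43 °C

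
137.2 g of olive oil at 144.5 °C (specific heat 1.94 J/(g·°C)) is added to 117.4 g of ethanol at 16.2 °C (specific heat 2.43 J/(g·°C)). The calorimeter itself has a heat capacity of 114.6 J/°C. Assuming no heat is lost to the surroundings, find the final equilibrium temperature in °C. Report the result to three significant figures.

T_f = 67.5 °C

Heat lost by olive oil = heat gained by ethanol + calorimeter.
(137.2)(1.94)(144.5 − T) = [(117.4)(2.43) + 114.6](T − 16.2)
266.168 (144.5 − T) = 399.882 (T − 16.2)
38461 − 266.168 T = 399.882 T − 6478.1
44939.1 = 666.050 T
T = 67.47 °C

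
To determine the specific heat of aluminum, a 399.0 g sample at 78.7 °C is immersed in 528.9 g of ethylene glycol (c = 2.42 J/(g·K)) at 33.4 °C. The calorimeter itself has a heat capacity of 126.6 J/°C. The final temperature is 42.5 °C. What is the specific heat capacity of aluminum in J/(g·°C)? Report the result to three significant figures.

c = 0.886 J/(g·°C)

q_gained = (528.9 × 2.42 + 126.6) × (42.5 − 33.4) = 12800 J
q_lost = 399.0 × c × (78.7 − 42.5) = 14443.8 c
Set equal: c = 12800 / 14443.8 = 0.886 J/(g·°C)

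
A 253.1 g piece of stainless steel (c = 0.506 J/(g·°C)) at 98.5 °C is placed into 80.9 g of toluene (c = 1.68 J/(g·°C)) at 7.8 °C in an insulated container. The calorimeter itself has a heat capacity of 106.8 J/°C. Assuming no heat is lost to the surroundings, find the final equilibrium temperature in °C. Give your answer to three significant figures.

T_f = 39.1 °C

Heat lost by stainless steel = heat gained by toluene + calorimeter.
(253.1)(0.506)(98.5 − T) = [(80.9)(1.68) + 106.8](T − 7.8)
128.0686 (98.5 − T) = 242.712 (T − 7.8)
12615 − 128.0686 T = 242.712 T − 1893.2
14508.2 = 370.7806 T
T = 39.13 °C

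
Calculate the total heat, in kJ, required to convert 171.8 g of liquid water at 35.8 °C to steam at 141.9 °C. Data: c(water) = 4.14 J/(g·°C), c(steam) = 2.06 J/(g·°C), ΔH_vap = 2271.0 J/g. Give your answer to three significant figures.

q1 (heat water 35.8→100.0 °C): 171.8 × 4.14 × 64.2 = 45662 J
q2 (vaporize at 100 °C): 171.8 × 2271.0 = 390158 J
q3 (heat steam 100.0→141.9 °C): 171.8 × 2.06 × 41.9 = 14829 J
Total: 45662 + 390158 + 14829 = 450649 J = 451 kJ

q = 451 kJ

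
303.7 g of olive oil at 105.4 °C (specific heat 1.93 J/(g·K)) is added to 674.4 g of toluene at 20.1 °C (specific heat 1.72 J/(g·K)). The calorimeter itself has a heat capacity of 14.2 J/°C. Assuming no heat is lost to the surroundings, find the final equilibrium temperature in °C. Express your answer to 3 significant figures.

Heat lost by olive oil = heat gained by toluene + calorimeter.
(303.7)(1.93)(105.4 − T) = [(674.4)(1.72) + 14.2](T − 20.1)
586.141 (105.4 − T) = 1174.168 (T − 20.1)
61779 − 586.141 T = 1174.168 T − 23601
85380 = 1760.309 T
T = 48.50 °C

T_f = 48.5 °C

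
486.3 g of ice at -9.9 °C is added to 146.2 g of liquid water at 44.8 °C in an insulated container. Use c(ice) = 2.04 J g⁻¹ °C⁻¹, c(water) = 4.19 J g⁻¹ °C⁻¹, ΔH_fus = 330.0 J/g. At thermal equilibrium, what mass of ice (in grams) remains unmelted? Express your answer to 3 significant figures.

Heat to warm all ice to 0 °C: 486.3×2.04×9.9 = 9821.3 J
Heat released by water cooling to 0 °C: 146.2×4.19×44.8 = 27443 J
27443 J < 9821.3 + 486.3×330.0 = 170300.3 J, so not all ice melts; final T = 0 °C.
Heat left for melting: 27443 − 9821.3 = 17621.7 J
Mass melted = 17621.7 / 330.0 = 53.40 g
Ice remaining = 486.3 − 53.40 = 432.90 g

m_ice remaining = 433 g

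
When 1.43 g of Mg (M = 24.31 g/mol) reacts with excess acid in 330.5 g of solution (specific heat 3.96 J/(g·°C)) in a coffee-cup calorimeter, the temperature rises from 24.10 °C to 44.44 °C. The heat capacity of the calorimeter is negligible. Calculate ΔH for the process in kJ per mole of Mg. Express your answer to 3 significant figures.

|ΔT| = |44.44 − 24.10| = 20.34 °C
|q_surr| = (330.5 × 3.96) × 20.34 = 1308.78 × 20.34 = 26620 J
n(Mg) = 1.43 / 24.31 = 0.05882 mol
Temperature rose, so q_rxn = −|q_surr| = -26.62 kJ
ΔH = q_rxn / n = -452.6 kJ/mol

ΔH = -453 kJ/mol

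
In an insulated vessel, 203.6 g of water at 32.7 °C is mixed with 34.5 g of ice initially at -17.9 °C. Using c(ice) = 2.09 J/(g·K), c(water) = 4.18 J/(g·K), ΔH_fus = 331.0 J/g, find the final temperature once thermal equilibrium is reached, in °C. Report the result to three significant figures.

Heat to bring ice to 0 °C and melt it: q₁ = 34.5×2.09×17.9 + 34.5×331.0 = 12710 J
Heat the water can supply cooling to 0 °C: 203.6×4.18×32.7 = 27829.3 J > q₁, so all ice melts.
Energy balance: 203.6×4.18×(32.7 − T) = 12710 + 34.5×4.18×(T − 0)
851.048(32.7 − T) = 12710 + 144.21 T
27829.3 − 12710 = 995.258 T
T = 15119.3 / 995.258 = 15.19 °C

T_f = 15.2 °C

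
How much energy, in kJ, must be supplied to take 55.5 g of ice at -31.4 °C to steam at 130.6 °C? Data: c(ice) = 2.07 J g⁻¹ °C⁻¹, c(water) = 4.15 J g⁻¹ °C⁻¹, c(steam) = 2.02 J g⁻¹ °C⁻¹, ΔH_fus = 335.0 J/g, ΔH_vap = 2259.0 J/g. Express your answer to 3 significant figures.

q = 174 kJ

q1 (heat ice -31.4→0.0 °C): 55.5 × 2.07 × 31.4 = 3607 J
q2 (melt at 0 °C): 55.5 × 335.0 = 18593 J
q3 (heat water 0.0→100.0 °C): 55.5 × 4.15 × 100.0 = 23033 J
q4 (vaporize at 100 °C): 55.5 × 2259.0 = 125375 J
q5 (heat steam 100.0→130.6 °C): 55.5 × 2.02 × 30.6 = 3431 J
Total: 3607 + 18593 + 23033 + 125375 + 3431 = 174039 J = 174 kJ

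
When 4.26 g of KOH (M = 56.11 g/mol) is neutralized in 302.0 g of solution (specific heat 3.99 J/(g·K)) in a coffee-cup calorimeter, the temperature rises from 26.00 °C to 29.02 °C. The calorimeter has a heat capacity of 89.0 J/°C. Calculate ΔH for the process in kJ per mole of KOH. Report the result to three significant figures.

ΔH = -51.5 kJ/mol

|ΔT| = |29.02 − 26.00| = 3.02 °C
|q_surr| = (302.0 × 3.99 + 89.0) × 3.02 = 1293.98 × 3.02 = 3908 J
n(KOH) = 4.26 / 56.11 = 0.07592 mol
Temperature rose, so q_rxn = −|q_surr| = -3.908 kJ
ΔH = q_rxn / n = -51.48 kJ/mol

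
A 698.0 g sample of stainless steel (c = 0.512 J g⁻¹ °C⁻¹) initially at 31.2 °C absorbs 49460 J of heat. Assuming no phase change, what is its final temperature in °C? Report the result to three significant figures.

T_f = 170 °C

ΔT = q / (m c) = 49460 / (698.0 × 0.512) = 138.4 °C
T_f = 31.2 + 138.4 = 169.6 °C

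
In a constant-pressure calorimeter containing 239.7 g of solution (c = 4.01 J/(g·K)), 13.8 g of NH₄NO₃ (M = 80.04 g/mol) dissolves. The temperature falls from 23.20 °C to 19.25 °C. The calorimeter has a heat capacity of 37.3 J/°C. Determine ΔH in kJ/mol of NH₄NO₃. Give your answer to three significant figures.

ΔH = 22.9 kJ/mol

|ΔT| = |19.25 − 23.20| = 3.95 °C
|q_surr| = (239.7 × 4.01 + 37.3) × 3.95 = 998.497 × 3.95 = 3944 J
n(NH₄NO₃) = 13.8 / 80.04 = 0.1724 mol
Temperature fell, so q_rxn = +|q_surr| = 3.944 kJ
ΔH = q_rxn / n = 22.88 kJ/mol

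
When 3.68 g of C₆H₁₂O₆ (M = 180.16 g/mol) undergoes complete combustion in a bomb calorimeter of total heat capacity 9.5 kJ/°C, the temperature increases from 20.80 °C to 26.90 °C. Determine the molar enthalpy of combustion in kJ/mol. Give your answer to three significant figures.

ΔT = 26.90 − 20.80 = 6.10 °C
q_cal = C_cal × ΔT = 9.5 × 6.10 = 57.95 kJ
n = 3.68 / 180.16 = 0.02043 mol
q_rxn = −q_cal = -57.95 kJ
ΔH = -57.95 / 0.02043 = -2837 kJ/mol

ΔH = -2840 kJ/mol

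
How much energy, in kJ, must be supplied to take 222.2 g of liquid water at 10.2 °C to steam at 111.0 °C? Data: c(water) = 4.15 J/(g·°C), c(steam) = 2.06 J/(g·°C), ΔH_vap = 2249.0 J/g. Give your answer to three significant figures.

q1 (heat water 10.2→100.0 °C): 222.2 × 4.15 × 89.8 = 82807 J
q2 (vaporize at 100 °C): 222.2 × 2249.0 = 499728 J
q3 (heat steam 100.0→111.0 °C): 222.2 × 2.06 × 11.0 = 5035 J
Total: 82807 + 499728 + 5035 = 587570 J = 588 kJ

q = 588 kJ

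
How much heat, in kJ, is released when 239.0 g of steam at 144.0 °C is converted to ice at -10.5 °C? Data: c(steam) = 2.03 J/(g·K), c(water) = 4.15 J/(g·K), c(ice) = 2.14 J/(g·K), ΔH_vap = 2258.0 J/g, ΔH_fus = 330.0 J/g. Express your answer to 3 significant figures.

q = 744 kJ

q1 (cool steam 144.0→100 °C): 239.0 × 2.03 × 44.0 = 21347 J
q2 (condense at 100 °C): 239.0 × 2258.0 = 539662 J
q3 (cool water 100→0 °C): 239.0 × 4.15 × 100.0 = 99185 J
q4 (freeze at 0 °C): 239.0 × 330.0 = 78870 J
q5 (cool ice 0→-10.5 °C): 239.0 × 2.14 × 10.5 = 5370 J
Total: 21347 + 539662 + 99185 + 78870 + 5370 = 744434 J = 744 kJ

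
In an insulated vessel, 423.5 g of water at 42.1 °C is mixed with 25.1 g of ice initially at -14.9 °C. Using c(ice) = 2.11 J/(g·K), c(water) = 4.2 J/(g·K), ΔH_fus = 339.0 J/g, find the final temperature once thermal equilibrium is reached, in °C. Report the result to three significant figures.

T_f = 34.8 °C

Heat to bring ice to 0 °C and melt it: q₁ = 25.1×2.11×14.9 + 25.1×339.0 = 9298.0 J
Heat the water can supply cooling to 0 °C: 423.5×4.2×42.1 = 74883.3 J > q₁, so all ice melts.
Energy balance: 423.5×4.2×(42.1 − T) = 9298.0 + 25.1×4.2×(T − 0)
1778.7(42.1 − T) = 9298.0 + 105.42 T
74883.3 − 9298.0 = 1884.12 T
T = 65585.3 / 1884.12 = 34.81 °C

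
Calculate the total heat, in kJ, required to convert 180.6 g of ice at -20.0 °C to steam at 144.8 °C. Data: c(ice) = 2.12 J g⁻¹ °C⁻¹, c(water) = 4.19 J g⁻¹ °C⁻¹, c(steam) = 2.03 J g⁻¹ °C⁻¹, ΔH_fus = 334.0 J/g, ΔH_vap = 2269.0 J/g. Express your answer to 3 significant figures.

q = 570 kJ

q1 (heat ice -20.0→0.0 °C): 180.6 × 2.12 × 20.0 = 7657 J
q2 (melt at 0 °C): 180.6 × 334.0 = 60320 J
q3 (heat water 0.0→100.0 °C): 180.6 × 4.19 × 100.0 = 75671 J
q4 (vaporize at 100 °C): 180.6 × 2269.0 = 409781 J
q5 (heat steam 100.0→144.8 °C): 180.6 × 2.03 × 44.8 = 16424 J
Total: 7657 + 60320 + 75671 + 409781 + 16424 = 569853 J = 570 kJ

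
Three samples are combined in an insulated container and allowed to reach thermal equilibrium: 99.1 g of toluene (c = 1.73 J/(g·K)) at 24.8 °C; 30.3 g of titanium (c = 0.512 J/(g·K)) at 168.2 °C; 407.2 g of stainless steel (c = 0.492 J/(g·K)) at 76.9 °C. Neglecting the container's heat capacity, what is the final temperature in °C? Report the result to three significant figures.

Σ mᵢcᵢ(T − Tᵢ) = 0  ⇒  T = Σ mᵢcᵢTᵢ / Σ mᵢcᵢ
Σ mᵢcᵢ = 99.1×1.73 + 30.3×0.512 + 407.2×0.492 = 387.2990
Σ mᵢcᵢTᵢ = 171.443×24.8 + 15.5136×168.2 + 200.3424×76.9 = 22268
T = 22268 / 387.2990 = 57.50 °C

T_f = 57.5 °C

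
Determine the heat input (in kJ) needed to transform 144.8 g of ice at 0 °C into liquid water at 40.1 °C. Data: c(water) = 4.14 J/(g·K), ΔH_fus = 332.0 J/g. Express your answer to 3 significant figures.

q = 72.1 kJ

q1 (melt at 0 °C): 144.8 × 332.0 = 48074 J
q2 (heat water 0.0→40.1 °C): 144.8 × 4.14 × 40.1 = 24039 J
Total: 48074 + 24039 = 72113 J = 72.1 kJ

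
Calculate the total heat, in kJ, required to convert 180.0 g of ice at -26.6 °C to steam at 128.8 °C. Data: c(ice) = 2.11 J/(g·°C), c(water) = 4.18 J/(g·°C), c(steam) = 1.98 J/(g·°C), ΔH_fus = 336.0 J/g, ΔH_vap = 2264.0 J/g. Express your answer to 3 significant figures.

q1 (heat ice -26.6→0.0 °C): 180.0 × 2.11 × 26.6 = 10103 J
q2 (melt at 0 °C): 180.0 × 336.0 = 60480 J
q3 (heat water 0.0→100.0 °C): 180.0 × 4.18 × 100.0 = 75240 J
q4 (vaporize at 100 °C): 180.0 × 2264.0 = 407520 J
q5 (heat steam 100.0→128.8 °C): 180.0 × 1.98 × 28.8 = 10264 J
Total: 10103 + 60480 + 75240 + 407520 + 10264 = 563607 J = 564 kJ

q = 564 kJ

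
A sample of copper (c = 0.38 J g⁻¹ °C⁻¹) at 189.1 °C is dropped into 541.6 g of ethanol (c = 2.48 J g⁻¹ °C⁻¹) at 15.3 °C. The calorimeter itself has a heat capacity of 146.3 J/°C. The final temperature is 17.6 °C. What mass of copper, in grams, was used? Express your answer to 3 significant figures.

q_gained = (541.6 × 2.48 + 146.3) × (17.6 − 15.3) = 3426 J
q_lost = m × 0.38 × (189.1 − 17.6) = 65.17 m
m = 3426 / 65.17 = 52.6 g

m = 52.6 g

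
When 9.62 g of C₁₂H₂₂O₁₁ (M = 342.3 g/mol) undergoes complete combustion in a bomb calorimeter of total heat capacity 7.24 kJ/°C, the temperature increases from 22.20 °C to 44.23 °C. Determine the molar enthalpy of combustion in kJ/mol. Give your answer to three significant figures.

ΔH = -5680 kJ/mol

ΔT = 44.23 − 22.20 = 22.03 °C
q_cal = C_cal × ΔT = 7.24 × 22.03 = 159.4972 kJ
n = 9.62 / 342.3 = 0.02810 mol
q_rxn = −q_cal = -159.4972 kJ
ΔH = -159.4972 / 0.02810 = -5676 kJ/mol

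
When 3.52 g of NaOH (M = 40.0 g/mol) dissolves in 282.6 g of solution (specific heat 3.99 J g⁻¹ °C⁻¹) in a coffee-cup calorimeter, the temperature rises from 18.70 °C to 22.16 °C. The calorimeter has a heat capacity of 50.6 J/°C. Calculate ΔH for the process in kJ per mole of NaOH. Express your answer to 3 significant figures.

ΔH = -46.3 kJ/mol

|ΔT| = |22.16 − 18.70| = 3.46 °C
|q_surr| = (282.6 × 3.99 + 50.6) × 3.46 = 1178.174 × 3.46 = 4076 J
n(NaOH) = 3.52 / 40.0 = 0.08800 mol
Temperature rose, so q_rxn = −|q_surr| = -4.076 kJ
ΔH = q_rxn / n = -46.32 kJ/mol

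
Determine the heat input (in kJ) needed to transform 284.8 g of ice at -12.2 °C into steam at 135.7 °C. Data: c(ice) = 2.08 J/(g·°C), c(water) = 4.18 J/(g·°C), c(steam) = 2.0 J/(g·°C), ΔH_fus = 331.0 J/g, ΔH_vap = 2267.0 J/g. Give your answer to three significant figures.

q1 (heat ice -12.2→0.0 °C): 284.8 × 2.08 × 12.2 = 7227 J
q2 (melt at 0 °C): 284.8 × 331.0 = 94269 J
q3 (heat water 0.0→100.0 °C): 284.8 × 4.18 × 100.0 = 119046 J
q4 (vaporize at 100 °C): 284.8 × 2267.0 = 645642 J
q5 (heat steam 100.0→135.7 °C): 284.8 × 2.0 × 35.7 = 20335 J
Total: 7227 + 94269 + 119046 + 645642 + 20335 = 886519 J = 887 kJ

q = 887 kJ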